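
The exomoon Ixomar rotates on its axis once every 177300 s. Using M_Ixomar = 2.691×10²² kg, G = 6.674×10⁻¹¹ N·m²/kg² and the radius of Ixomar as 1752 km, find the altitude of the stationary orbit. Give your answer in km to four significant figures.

μ = GM = 6.674×10⁻¹¹ × 2.691×10²² = 1.796×10¹² m³/s².
A synchronous orbit has period T, so by Kepler's third law a = (μT²/4π²)^(1/3).
μT²/4π² = 1.796×10¹² × (1.773×10⁵)² / 39.48 = 1.430×10²¹ m³.
a = 1.127×10⁷ m = 11266 km.
Altitude h = a − R = 11266 − 1752 = 9514.4 km.

h_sync ≈ 9514 km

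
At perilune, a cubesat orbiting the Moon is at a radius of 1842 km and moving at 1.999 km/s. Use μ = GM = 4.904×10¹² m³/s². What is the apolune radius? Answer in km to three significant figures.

apolune radius ≈ 5540 km

r_p = 1.842×10⁶ m.
Specific energy ε = v²/2 − μ/r = -6.643×10⁵ J/kg, so a = −μ/(2ε) = 3.691×10⁶ m.
The apsides satisfy r_p + r_a = 2a, so the apolune radius is 2a − r_p = 5.540×10⁶ m = 5540.0 km.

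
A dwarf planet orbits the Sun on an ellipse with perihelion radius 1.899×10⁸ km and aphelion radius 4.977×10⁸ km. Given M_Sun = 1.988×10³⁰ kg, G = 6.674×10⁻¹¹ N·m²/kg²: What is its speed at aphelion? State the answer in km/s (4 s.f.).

μ = GM = 6.674×10⁻¹¹ × 1.988×10³⁰ = 1.327×10²⁰ m³/s².
Semi-major axis a = (r_p + r_a)/2 = 3.4380×10⁸ km = 3.438×10¹¹ m.
Vis-viva: v² = μ(2/r − 1/a) = 1.327×10²⁰ × (4.018×10⁻¹² − 2.909×10⁻¹²) = 1.472×10⁸ m²/s².
v = 12130 m/s = 12.13 km/s.

v ≈ 12.13 km/s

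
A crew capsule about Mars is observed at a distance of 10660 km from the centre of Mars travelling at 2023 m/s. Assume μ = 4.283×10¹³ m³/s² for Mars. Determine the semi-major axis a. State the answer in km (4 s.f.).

r = 1.066×10⁷ m.
Vis-viva rearranged: 1/a = 2/r − v²/μ = 1.876×10⁻⁷ − 9.555×10⁻⁸ = 9.206×10⁻⁸ m⁻¹.
a = 1.086×10⁷ m = 10862 km.

a ≈ 10860 km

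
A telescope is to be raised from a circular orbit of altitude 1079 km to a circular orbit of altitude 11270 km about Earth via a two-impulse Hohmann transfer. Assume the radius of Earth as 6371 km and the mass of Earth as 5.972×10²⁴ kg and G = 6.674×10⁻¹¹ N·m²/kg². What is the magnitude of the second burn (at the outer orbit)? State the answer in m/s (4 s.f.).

Δv ≈ 1090 m/s

μ = GM = 6.674×10⁻¹¹ × 5.972×10²⁴ = 3.986×10¹⁴ m³/s².
r₁ = 6371 + 1079 = 7450.0 km = 7.4500×10⁶ m.
r₂ = 6371 + 11270 = 17641 km = 1.7641×10⁷ m.
Transfer ellipse a_t = (r₁ + r₂)/2 = 1.255×10⁷ m.
At r₁: circular v_c1 = √(μ/r₁) = 7314 m/s; transfer-perigee v_p = √[μ(2/r₁ − 1/a_t)] = 8673 m/s.
At r₂: circular v_c2 = √(μ/r₂) = 4753 m/s; transfer-apogee v_a = √[μ(2/r₂ − 1/a_t)] = 3663 m/s.
Δv₂ = v_c2 − v_a = 1090 m/s.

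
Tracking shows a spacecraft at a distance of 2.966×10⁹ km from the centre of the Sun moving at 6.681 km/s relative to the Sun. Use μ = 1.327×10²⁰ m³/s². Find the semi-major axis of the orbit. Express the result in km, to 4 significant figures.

r = 2.966×10¹² m.
Specific orbital energy ε = v²/2 − μ/r = (6681)²/2 − 1.327×10²⁰/2.966×10¹² = -2.242×10⁷ J/kg.
Since ε = −μ/(2a), a = −μ/(2ε) = 2.959×10¹² m = 2.9591×10⁹ km.

a ≈ 2.959×10⁹ km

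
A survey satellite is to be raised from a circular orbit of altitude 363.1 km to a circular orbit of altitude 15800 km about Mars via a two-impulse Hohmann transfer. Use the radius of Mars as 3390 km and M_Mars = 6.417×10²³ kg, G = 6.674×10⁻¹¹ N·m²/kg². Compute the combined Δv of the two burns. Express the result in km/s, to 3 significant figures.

μ = GM = 6.674×10⁻¹¹ × 6.417×10²³ = 4.283×10¹³ m³/s².
r₁ = 3390 + 363.1 = 3753.1 km = 3.7531×10⁶ m.
r₂ = 3390 + 15800 = 19190 km = 1.9190×10⁷ m.
Transfer ellipse a_t = (r₁ + r₂)/2 = 1.147×10⁷ m.
At r₁: circular v_c1 = √(μ/r₁) = 3378 m/s; transfer-periapsis v_p = √[μ(2/r₁ − 1/a_t)] = 4369 m/s.
Δv₁ = v_p − v_c1 = 991.1 m/s.
At r₂: circular v_c2 = √(μ/r₂) = 1494 m/s; transfer-apoapsis v_a = √[μ(2/r₂ − 1/a_t)] = 854.5 m/s.
Δv₂ = v_c2 − v_a = 639.4 m/s.
Total Δv = Δv₁ + Δv₂ = 1630 m/s = 1.630 km/s.

Δv_total ≈ 1.63 km/s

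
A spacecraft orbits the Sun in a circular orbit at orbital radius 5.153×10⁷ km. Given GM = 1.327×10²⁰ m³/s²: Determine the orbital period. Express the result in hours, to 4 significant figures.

T ≈ 1772 hours

r = 5.153×10⁷ km = 5.153×10¹⁰ m.
Kepler's third law: T = 2π√(r³/μ) = 2π√((5.153×10¹⁰)³ / 1.327×10²⁰).
r³/μ = 1.031×10¹² s², so T = 2π × 1.015×10⁶ = 6.380×10⁶ s.
Converting: 6.380×10⁶ s ÷ 3600 = 1772 hours.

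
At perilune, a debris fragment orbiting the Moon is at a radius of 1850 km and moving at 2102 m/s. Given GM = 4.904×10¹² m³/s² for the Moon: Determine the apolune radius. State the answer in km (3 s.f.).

r_p = 1.850×10⁶ m.
Specific energy ε = v²/2 − μ/r = -4.416×10⁵ J/kg, so a = −μ/(2ε) = 5.552×10⁶ m.
The apsides satisfy r_p + r_a = 2a, so the apolune radius is 2a − r_p = 9.255×10⁶ m = 9254.9 km.

apolune radius ≈ 9250 km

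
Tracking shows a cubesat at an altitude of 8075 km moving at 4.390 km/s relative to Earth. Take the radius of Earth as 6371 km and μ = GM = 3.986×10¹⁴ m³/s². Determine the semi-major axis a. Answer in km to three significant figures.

a ≈ 11100 km

r = 6371 + 8075 = 14446 km = 1.445×10⁷ m.
Specific orbital energy ε = v²/2 − μ/r = (4390)²/2 − 3.986×10¹⁴/1.445×10⁷ = -1.796×10⁷ J/kg.
Since ε = −μ/(2a), a = −μ/(2ε) = 1.110×10⁷ m = 11099 km.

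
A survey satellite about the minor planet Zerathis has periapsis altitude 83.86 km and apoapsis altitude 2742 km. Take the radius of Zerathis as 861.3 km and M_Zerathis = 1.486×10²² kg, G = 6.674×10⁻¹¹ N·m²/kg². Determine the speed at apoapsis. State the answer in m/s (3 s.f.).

v ≈ 338 m/s

μ = GM = 6.674×10⁻¹¹ × 1.486×10²² = 9.918×10¹¹ m³/s².
r_p = 861.3 + 83.86 = 945.16 km = 9.4516×10⁵ m.
r_a = 861.3 + 2742 = 3603.3 km = 3.6033×10⁶ m.
Semi-major axis a = (r_p + r_a)/2 = 2274.2 km = 2.274×10⁶ m.
Vis-viva: v² = μ(2/r − 1/a) = 9.918×10¹¹ × (5.550×10⁻⁷ − 4.397×10⁻⁷) = 1.144×10⁵ m²/s².
v = 338.2 m/s.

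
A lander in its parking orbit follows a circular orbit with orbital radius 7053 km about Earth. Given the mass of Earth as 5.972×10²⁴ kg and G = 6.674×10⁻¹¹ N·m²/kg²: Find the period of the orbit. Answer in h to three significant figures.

T ≈ 1.64 h

μ = GM = 6.674×10⁻¹¹ × 5.972×10²⁴ = 3.986×10¹⁴ m³/s².
r = 7053 km = 7.053×10⁶ m.
Kepler's third law: T = 2π√(r³/μ) = 2π√((7.053×10⁶)³ / 3.986×10¹⁴).
r³/μ = 8.803×10⁵ s², so T = 2π × 9.382×10² = 5.895×10³ s.
Converting: 5.895×10³ s ÷ 3600 = 1.638 h.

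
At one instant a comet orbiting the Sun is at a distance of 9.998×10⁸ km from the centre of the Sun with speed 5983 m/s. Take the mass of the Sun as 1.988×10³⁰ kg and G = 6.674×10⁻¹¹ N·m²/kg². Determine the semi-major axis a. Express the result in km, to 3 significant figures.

a ≈ 5.78×10⁸ km

μ = GM = 6.674×10⁻¹¹ × 1.988×10³⁰ = 1.327×10²⁰ m³/s².
r = 9.998×10¹¹ m.
Vis-viva rearranged: 1/a = 2/r − v²/μ = 2.000×10⁻¹² − 2.698×10⁻¹³ = 1.731×10⁻¹² m⁻¹.
a = 5.778×10¹¹ m = 5.7783×10⁸ km.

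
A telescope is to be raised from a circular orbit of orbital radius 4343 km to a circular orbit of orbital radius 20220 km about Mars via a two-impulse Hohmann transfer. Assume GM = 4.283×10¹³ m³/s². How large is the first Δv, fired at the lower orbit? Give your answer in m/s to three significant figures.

Δv ≈ 889 m/s

r₁ = 4343 km = 4.343×10⁶ m.
r₂ = 20220 km = 2.022×10⁷ m.
Transfer ellipse a_t = (r₁ + r₂)/2 = 1.228×10⁷ m.
At r₁: circular v_c1 = √(μ/r₁) = 3140 m/s; transfer-periapsis v_p = √[μ(2/r₁ − 1/a_t)] = 4029 m/s.
Δv₁ = v_p − v_c1 = 889.1 m/s.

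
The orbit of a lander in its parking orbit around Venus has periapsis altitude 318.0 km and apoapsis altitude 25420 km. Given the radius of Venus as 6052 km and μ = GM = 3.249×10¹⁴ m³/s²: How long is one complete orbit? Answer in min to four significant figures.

r_p = 6052 + 318.0 = 6370.0 km = 6.3700×10⁶ m.
r_a = 6052 + 25420 = 31472 km = 3.1472×10⁷ m.
Semi-major axis a = (r_p + r_a)/2 = (6370.0 + 31472)/2 = 18921 km = 1.892×10⁷ m.
By Kepler's third law T = 2π√(a³/μ) = 2π × 4.566×10³ = 2.869×10⁴ s.
= 478.2 min.

T ≈ 478.2 min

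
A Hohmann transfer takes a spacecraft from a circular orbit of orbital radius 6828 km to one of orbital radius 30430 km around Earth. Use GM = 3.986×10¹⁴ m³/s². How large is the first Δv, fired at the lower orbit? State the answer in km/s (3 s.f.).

Δv ≈ 2.12 km/s

r₁ = 6828 km = 6.828×10⁶ m.
r₂ = 30430 km = 3.043×10⁷ m.
Transfer ellipse a_t = (r₁ + r₂)/2 = 1.863×10⁷ m.
At r₁: circular v_c1 = √(μ/r₁) = 7641 m/s; transfer-perigee v_p = √[μ(2/r₁ − 1/a_t)] = 9765 m/s.
Δv₁ = v_p − v_c1 = 2125 m/s.
= 2.125 km/s.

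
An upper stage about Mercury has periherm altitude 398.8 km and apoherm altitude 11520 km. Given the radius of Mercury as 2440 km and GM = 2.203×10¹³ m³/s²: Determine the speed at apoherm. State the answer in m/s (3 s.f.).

v ≈ 730 m/s

r_p = 2440 + 398.8 = 2838.8 km = 2.8388×10⁶ m.
r_a = 2440 + 11520 = 13960 km = 1.3960×10⁷ m.
Semi-major axis a = (r_p + r_a)/2 = 8399.4 km = 8.399×10⁶ m.
Vis-viva: v² = μ(2/r − 1/a) = 2.203×10¹³ × (1.433×10⁻⁷ − 1.191×10⁻⁷) = 5.334×10⁵ m²/s².
v = 730.3 m/s.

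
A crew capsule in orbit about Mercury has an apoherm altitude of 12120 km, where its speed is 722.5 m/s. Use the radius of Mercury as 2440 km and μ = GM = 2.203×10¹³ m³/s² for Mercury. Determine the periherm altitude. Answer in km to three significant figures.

r_a = 2440 + 12120 = 14560 km = 1.456×10⁷ m.
Specific energy ε = v²/2 − μ/r = -1.252×10⁶ J/kg, so a = −μ/(2ε) = 8.798×10⁶ m.
The apsides satisfy r_p + r_a = 2a, so the periherm radius is 2a − r_a = 3.035×10⁶ m = 3035.2 km.
Periherm altitude = 3035.2 − 2440 = 595.20 km.

periherm altitude ≈ 595 km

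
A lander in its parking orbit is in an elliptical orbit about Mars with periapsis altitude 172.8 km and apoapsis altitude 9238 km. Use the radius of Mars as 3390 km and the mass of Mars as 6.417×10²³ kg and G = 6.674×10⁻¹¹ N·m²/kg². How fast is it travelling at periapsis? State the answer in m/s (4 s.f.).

μ = GM = 6.674×10⁻¹¹ × 6.417×10²³ = 4.283×10¹³ m³/s².
r_p = 3390 + 172.8 = 3562.8 km = 3.5628×10⁶ m.
r_a = 3390 + 9238 = 12628 km = 1.2628×10⁷ m.
Semi-major axis a = (r_p + r_a)/2 = 8095.4 km = 8.095×10⁶ m.
Vis-viva: v² = μ(2/r − 1/a) = 4.283×10¹³ × (5.614×10⁻⁷ − 1.235×10⁻⁷) = 1.875×10⁷ m²/s².
v = 4330 m/s.

v ≈ 4330 m/s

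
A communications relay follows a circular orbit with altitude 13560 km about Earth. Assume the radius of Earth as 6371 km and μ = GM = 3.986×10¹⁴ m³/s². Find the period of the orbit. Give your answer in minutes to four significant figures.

T ≈ 466.7 minutes

r = 6371 + 13560 = 19931 km = 1.9931×10⁷ m.
Kepler's third law: T = 2π√(r³/μ) = 2π√((1.993×10⁷)³ / 3.986×10¹⁴).
r³/μ = 1.986×10⁷ s², so T = 2π × 4.457×10³ = 2.800×10⁴ s.
Converting: 2.800×10⁴ s ÷ 60.00 = 466.7 minutes.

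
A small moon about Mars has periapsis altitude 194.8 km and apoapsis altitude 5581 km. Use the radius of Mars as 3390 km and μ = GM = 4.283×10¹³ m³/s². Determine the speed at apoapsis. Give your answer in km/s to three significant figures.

v ≈ 1.65 km/s

r_p = 3390 + 194.8 = 3584.8 km = 3.5848×10⁶ m.
r_a = 3390 + 5581 = 8971.0 km = 8.9710×10⁶ m.
Semi-major axis a = (r_p + r_a)/2 = 6277.9 km = 6.278×10⁶ m.
Vis-viva: v² = μ(2/r − 1/a) = 4.283×10¹³ × (2.229×10⁻⁷ − 1.593×10⁻⁷) = 2.726×10⁶ m²/s².
v = 1651 m/s = 1.651 km/s.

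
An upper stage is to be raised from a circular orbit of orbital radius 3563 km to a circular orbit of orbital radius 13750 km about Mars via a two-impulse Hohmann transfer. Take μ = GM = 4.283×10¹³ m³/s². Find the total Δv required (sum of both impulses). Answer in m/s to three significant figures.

Δv_total ≈ 1540 m/s

r₁ = 3563 km = 3.563×10⁶ m.
r₂ = 13750 km = 1.375×10⁷ m.
Transfer ellipse a_t = (r₁ + r₂)/2 = 8.656×10⁶ m.
At r₁: circular v_c1 = √(μ/r₁) = 3467 m/s; transfer-periapsis v_p = √[μ(2/r₁ − 1/a_t)] = 4370 m/s.
Δv₁ = v_p − v_c1 = 902.5 m/s.
At r₂: circular v_c2 = √(μ/r₂) = 1765 m/s; transfer-apoapsis v_a = √[μ(2/r₂ − 1/a_t)] = 1132 m/s.
Δv₂ = v_c2 − v_a = 632.6 m/s.
Total Δv = Δv₁ + Δv₂ = 1535 m/s.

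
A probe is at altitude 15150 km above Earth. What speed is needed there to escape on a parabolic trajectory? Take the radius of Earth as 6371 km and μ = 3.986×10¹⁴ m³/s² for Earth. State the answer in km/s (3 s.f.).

v_esc ≈ 6.09 km/s

r = 6371 + 15150 = 21521 km = 2.1521×10⁷ m.
Escape speed v_esc = √(2μ/r) = √(2 × 3.986×10¹⁴ / 2.152×10⁷) = √(3.704×10⁷) = 6086 m/s.
= 6.086 km/s.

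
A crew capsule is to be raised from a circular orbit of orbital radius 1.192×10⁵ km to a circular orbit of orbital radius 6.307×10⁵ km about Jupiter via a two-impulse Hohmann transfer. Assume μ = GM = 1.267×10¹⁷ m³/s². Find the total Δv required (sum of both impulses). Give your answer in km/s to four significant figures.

r₁ = 1.192×10⁵ km = 1.192×10⁸ m.
r₂ = 6.307×10⁵ km = 6.307×10⁸ m.
Transfer ellipse a_t = (r₁ + r₂)/2 = 3.750×10⁸ m.
At r₁: circular v_c1 = √(μ/r₁) = 32600 m/s; transfer-perijove v_p = √[μ(2/r₁ − 1/a_t)] = 42280 m/s.
Δv₁ = v_p − v_c1 = 9681 m/s.
At r₂: circular v_c2 = √(μ/r₂) = 14170 m/s; transfer-apojove v_a = √[μ(2/r₂ − 1/a_t)] = 7992 m/s.
Δv₂ = v_c2 − v_a = 6182 m/s.
Total Δv = Δv₁ + Δv₂ = 15860 m/s = 15.86 km/s.

Δv_total ≈ 15.86 km/s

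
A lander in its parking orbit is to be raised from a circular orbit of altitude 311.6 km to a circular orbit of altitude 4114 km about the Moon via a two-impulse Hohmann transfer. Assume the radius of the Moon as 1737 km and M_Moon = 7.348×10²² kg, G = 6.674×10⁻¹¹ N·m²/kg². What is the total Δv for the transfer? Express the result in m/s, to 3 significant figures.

Δv_total ≈ 592 m/s

μ = GM = 6.674×10⁻¹¹ × 7.348×10²² = 4.904×10¹² m³/s².
r₁ = 1737 + 311.6 = 2048.6 km = 2.0486×10⁶ m.
r₂ = 1737 + 4114 = 5851.0 km = 5.8510×10⁶ m.
Transfer ellipse a_t = (r₁ + r₂)/2 = 3.950×10⁶ m.
At r₁: circular v_c1 = √(μ/r₁) = 1547 m/s; transfer-perilune v_p = √[μ(2/r₁ − 1/a_t)] = 1883 m/s.
Δv₁ = v_p − v_c1 = 335.9 m/s.
At r₂: circular v_c2 = √(μ/r₂) = 915.5 m/s; transfer-apolune v_a = √[μ(2/r₂ − 1/a_t)] = 659.3 m/s.
Δv₂ = v_c2 − v_a = 256.2 m/s.
Total Δv = Δv₁ + Δv₂ = 592.1 m/s.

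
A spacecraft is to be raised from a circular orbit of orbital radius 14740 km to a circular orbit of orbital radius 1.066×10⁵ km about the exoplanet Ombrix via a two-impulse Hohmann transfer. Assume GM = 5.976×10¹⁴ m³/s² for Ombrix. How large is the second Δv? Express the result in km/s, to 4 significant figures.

r₁ = 14740 km = 1.474×10⁷ m.
r₂ = 1.066×10⁵ km = 1.066×10⁸ m.
Transfer ellipse a_t = (r₁ + r₂)/2 = 6.067×10⁷ m.
At r₁: circular v_c1 = √(μ/r₁) = 6367 m/s; transfer-periapsis v_p = √[μ(2/r₁ − 1/a_t)] = 8440 m/s.
At r₂: circular v_c2 = √(μ/r₂) = 2368 m/s; transfer-apoapsis v_a = √[μ(2/r₂ − 1/a_t)] = 1167 m/s.
Δv₂ = v_c2 − v_a = 1201 m/s.
= 1.201 km/s.

Δv ≈ 1.201 km/s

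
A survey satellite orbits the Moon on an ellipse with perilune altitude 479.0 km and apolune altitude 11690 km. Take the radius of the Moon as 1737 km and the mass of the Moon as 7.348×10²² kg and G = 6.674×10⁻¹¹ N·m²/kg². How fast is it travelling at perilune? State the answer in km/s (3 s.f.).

μ = GM = 6.674×10⁻¹¹ × 7.348×10²² = 4.904×10¹² m³/s².
r_p = 1737 + 479.0 = 2216.0 km = 2.2160×10⁶ m.
r_a = 1737 + 11690 = 13427 km = 1.3427×10⁷ m.
Semi-major axis a = (r_p + r_a)/2 = 7821.5 km = 7.822×10⁶ m.
Vis-viva: v² = μ(2/r − 1/a) = 4.904×10¹² × (9.025×10⁻⁷ − 1.279×10⁻⁷) = 3.799×10⁶ m²/s².
v = 1949 m/s = 1.949 km/s.

v ≈ 1.95 km/s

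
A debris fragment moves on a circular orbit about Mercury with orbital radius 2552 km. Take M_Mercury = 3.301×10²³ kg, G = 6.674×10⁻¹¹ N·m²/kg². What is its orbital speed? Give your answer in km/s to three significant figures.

μ = GM = 6.674×10⁻¹¹ × 3.301×10²³ = 2.203×10¹³ m³/s².
r = 2552 km = 2.552×10⁶ m.
For a circular orbit v = √(μ/r) = √(2.203×10¹³ / 2.552×10⁶) = √(8.633×10⁶) = 2938 m/s.
That is 2.938 km/s.

v ≈ 2.94 km/s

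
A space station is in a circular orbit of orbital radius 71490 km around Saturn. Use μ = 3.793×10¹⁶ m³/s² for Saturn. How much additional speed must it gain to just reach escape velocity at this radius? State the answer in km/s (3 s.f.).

r = 71490 km = 7.149×10⁷ m.
Circular speed v_c = √(μ/r) = 23030 m/s.
Escape speed v_esc = √(2μ/r) = √2 × v_c = 32570 m/s.
Δv = v_esc − v_c = 9541 m/s = 9.541 km/s.

Δv ≈ 9.54 km/s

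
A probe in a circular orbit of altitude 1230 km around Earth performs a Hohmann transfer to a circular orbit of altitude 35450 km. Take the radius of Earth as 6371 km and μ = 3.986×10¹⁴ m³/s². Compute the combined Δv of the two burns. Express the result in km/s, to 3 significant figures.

r₁ = 6371 + 1230 = 7601.0 km = 7.6010×10⁶ m.
r₂ = 6371 + 35450 = 41821 km = 4.1821×10⁷ m.
Transfer ellipse a_t = (r₁ + r₂)/2 = 2.471×10⁷ m.
At r₁: circular v_c1 = √(μ/r₁) = 7242 m/s; transfer-perigee v_p = √[μ(2/r₁ − 1/a_t)] = 9421 m/s.
Δv₁ = v_p − v_c1 = 2179 m/s.
At r₂: circular v_c2 = √(μ/r₂) = 3087 m/s; transfer-apogee v_a = √[μ(2/r₂ − 1/a_t)] = 1712 m/s.
Δv₂ = v_c2 − v_a = 1375 m/s.
Total Δv = Δv₁ + Δv₂ = 3554 m/s = 3.554 km/s.

Δv_total ≈ 3.55 km/s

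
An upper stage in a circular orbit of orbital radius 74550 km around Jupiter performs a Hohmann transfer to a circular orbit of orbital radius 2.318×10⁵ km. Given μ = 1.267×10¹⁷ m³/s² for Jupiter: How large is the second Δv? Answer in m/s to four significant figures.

Δv ≈ 7069 m/s

r₁ = 74550 km = 7.455×10⁷ m.
r₂ = 2.318×10⁵ km = 2.318×10⁸ m.
Transfer ellipse a_t = (r₁ + r₂)/2 = 1.532×10⁸ m.
At r₁: circular v_c1 = √(μ/r₁) = 41230 m/s; transfer-perijove v_p = √[μ(2/r₁ − 1/a_t)] = 50710 m/s.
At r₂: circular v_c2 = √(μ/r₂) = 23380 m/s; transfer-apojove v_a = √[μ(2/r₂ − 1/a_t)] = 16310 m/s.
Δv₂ = v_c2 − v_a = 7069 m/s.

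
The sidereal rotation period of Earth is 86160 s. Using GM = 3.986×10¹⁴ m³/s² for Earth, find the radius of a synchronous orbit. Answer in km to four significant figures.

A synchronous orbit has period T, so by Kepler's third law a = (μT²/4π²)^(1/3).
μT²/4π² = 3.986×10¹⁴ × (8.616×10⁴)² / 39.48 = 7.495×10²² m³.
a = 4.216×10⁷ m = 42163 km.

r_sync ≈ 42160 km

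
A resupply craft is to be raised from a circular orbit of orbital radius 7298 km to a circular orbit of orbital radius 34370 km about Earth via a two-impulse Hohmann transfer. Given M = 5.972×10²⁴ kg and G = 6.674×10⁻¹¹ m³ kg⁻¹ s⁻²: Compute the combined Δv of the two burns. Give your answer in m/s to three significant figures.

Δv_total ≈ 3490 m/s

μ = GM = 6.674×10⁻¹¹ × 5.972×10²⁴ = 3.986×10¹⁴ m³/s².
r₁ = 7298 km = 7.298×10⁶ m.
r₂ = 34370 km = 3.437×10⁷ m.
Transfer ellipse a_t = (r₁ + r₂)/2 = 2.083×10⁷ m.
At r₁: circular v_c1 = √(μ/r₁) = 7390 m/s; transfer-perigee v_p = √[μ(2/r₁ − 1/a_t)] = 9492 m/s.
Δv₁ = v_p − v_c1 = 2102 m/s.
At r₂: circular v_c2 = √(μ/r₂) = 3405 m/s; transfer-apogee v_a = √[μ(2/r₂ − 1/a_t)] = 2015 m/s.
Δv₂ = v_c2 − v_a = 1390 m/s.
Total Δv = Δv₁ + Δv₂ = 3492 m/s.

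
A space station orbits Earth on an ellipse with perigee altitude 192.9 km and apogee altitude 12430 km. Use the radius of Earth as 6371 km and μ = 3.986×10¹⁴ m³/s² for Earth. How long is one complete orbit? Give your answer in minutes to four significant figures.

T ≈ 236.9 minutes

r_p = 6371 + 192.9 = 6563.9 km = 6.5639×10⁶ m.
r_a = 6371 + 12430 = 18801 km = 1.8801×10⁷ m.
Semi-major axis a = (r_p + r_a)/2 = (6563.9 + 18801)/2 = 12682 km = 1.268×10⁷ m.
By Kepler's third law T = 2π√(a³/μ) = 2π × 2.262×10³ = 1.421×10⁴ s.
= 236.9 minutes.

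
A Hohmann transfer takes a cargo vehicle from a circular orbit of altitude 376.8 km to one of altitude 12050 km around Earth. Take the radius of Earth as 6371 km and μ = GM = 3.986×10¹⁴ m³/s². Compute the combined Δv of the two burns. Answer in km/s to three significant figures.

Δv_total ≈ 2.86 km/s

r₁ = 6371 + 376.8 = 6747.8 km = 6.7478×10⁶ m.
r₂ = 6371 + 12050 = 18421 km = 1.8421×10⁷ m.
Transfer ellipse a_t = (r₁ + r₂)/2 = 1.258×10⁷ m.
At r₁: circular v_c1 = √(μ/r₁) = 7686 m/s; transfer-perigee v_p = √[μ(2/r₁ − 1/a_t)] = 9299 m/s.
Δv₁ = v_p − v_c1 = 1613 m/s.
At r₂: circular v_c2 = √(μ/r₂) = 4652 m/s; transfer-apogee v_a = √[μ(2/r₂ − 1/a_t)] = 3406 m/s.
Δv₂ = v_c2 − v_a = 1245 m/s.
Total Δv = Δv₁ + Δv₂ = 2858 m/s = 2.858 km/s.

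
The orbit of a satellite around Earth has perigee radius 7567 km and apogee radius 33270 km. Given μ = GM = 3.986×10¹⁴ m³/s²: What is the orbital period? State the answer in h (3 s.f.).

Semi-major axis a = (r_p + r_a)/2 = (7567.0 + 33270)/2 = 20418 km = 2.042×10⁷ m.
By Kepler's third law T = 2π√(a³/μ) = 2π × 4.621×10³ = 2.904×10⁴ s.
= 8.066 h.

T ≈ 8.07 h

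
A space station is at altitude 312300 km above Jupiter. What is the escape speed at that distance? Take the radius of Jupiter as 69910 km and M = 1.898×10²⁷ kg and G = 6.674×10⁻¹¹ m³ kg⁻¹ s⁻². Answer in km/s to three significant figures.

μ = GM = 6.674×10⁻¹¹ × 1.898×10²⁷ = 1.267×10¹⁷ m³/s².
r = 69910 + 312300 = 382210 km = 3.8221×10⁸ m.
Escape speed v_esc = √(2μ/r) = √(2 × 1.267×10¹⁷ / 3.822×10⁸) = √(6.628×10⁸) = 25750 m/s.
= 25.75 km/s.

v_esc ≈ 25.7 km/s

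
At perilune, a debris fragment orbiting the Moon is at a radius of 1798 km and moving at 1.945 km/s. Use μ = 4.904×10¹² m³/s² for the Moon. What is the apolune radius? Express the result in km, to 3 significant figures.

r_p = 1.798×10⁶ m.
Specific energy ε = v²/2 − μ/r = -8.360×10⁵ J/kg, so a = −μ/(2ε) = 2.933×10⁶ m.
The apsides satisfy r_p + r_a = 2a, so the apolune radius is 2a − r_p = 4.068×10⁶ m = 4068.3 km.

apolune radius ≈ 4070 km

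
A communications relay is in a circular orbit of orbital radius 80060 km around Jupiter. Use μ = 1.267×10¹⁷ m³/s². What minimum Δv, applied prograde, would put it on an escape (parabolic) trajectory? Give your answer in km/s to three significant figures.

r = 80060 km = 8.006×10⁷ m.
Circular speed v_c = √(μ/r) = 39780 m/s.
Escape speed v_esc = √(2μ/r) = √2 × v_c = 56260 m/s.
Δv = v_esc − v_c = 16480 m/s = 16.48 km/s.

Δv ≈ 16.5 km/s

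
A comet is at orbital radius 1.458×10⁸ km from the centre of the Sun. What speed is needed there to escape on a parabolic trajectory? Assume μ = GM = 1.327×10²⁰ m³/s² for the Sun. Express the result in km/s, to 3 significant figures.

r = 1.458×10⁸ km = 1.458×10¹¹ m.
Escape speed v_esc = √(2μ/r) = √(2 × 1.327×10²⁰ / 1.458×10¹¹) = √(1.820×10⁹) = 42660 m/s.
= 42.66 km/s.

v_esc ≈ 42.7 km/s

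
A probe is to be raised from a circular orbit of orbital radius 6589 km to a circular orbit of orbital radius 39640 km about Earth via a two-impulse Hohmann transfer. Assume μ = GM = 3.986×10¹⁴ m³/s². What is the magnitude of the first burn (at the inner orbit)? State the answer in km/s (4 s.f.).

r₁ = 6589 km = 6.589×10⁶ m.
r₂ = 39640 km = 3.964×10⁷ m.
Transfer ellipse a_t = (r₁ + r₂)/2 = 2.311×10⁷ m.
At r₁: circular v_c1 = √(μ/r₁) = 7778 m/s; transfer-perigee v_p = √[μ(2/r₁ − 1/a_t)] = 10190 m/s.
Δv₁ = v_p − v_c1 = 2408 m/s.
= 2.408 km/s.

Δv ≈ 2.408 km/s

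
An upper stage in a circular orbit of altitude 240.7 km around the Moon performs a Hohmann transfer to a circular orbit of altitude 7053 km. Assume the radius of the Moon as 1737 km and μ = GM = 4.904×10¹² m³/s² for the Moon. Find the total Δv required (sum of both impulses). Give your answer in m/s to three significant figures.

Δv_total ≈ 732 m/s

r₁ = 1737 + 240.7 = 1977.7 km = 1.9777×10⁶ m.
r₂ = 1737 + 7053 = 8790.0 km = 8.7900×10⁶ m.
Transfer ellipse a_t = (r₁ + r₂)/2 = 5.384×10⁶ m.
At r₁: circular v_c1 = √(μ/r₁) = 1575 m/s; transfer-perilune v_p = √[μ(2/r₁ − 1/a_t)] = 2012 m/s.
Δv₁ = v_p − v_c1 = 437.4 m/s.
At r₂: circular v_c2 = √(μ/r₂) = 746.9 m/s; transfer-apolune v_a = √[μ(2/r₂ − 1/a_t)] = 452.7 m/s.
Δv₂ = v_c2 − v_a = 294.2 m/s.
Total Δv = Δv₁ + Δv₂ = 731.6 m/s.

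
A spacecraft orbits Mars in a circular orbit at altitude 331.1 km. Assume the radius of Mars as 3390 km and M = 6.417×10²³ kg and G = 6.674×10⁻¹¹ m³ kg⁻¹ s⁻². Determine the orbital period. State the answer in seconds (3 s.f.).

T ≈ 6890 seconds

μ = GM = 6.674×10⁻¹¹ × 6.417×10²³ = 4.283×10¹³ m³/s².
r = 3390 + 331.1 = 3721.1 km = 3.7211×10⁶ m.
Kepler's third law: T = 2π√(r³/μ) = 2π√((3.721×10⁶)³ / 4.283×10¹³).
r³/μ = 1.203×10⁶ s², so T = 2π × 1.097×10³ = 6.892×10³ s.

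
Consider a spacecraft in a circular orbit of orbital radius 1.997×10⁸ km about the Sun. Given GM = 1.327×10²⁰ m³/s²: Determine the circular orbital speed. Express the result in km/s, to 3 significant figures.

r = 1.997×10⁸ km = 1.997×10¹¹ m.
For a circular orbit v = √(μ/r) = √(1.327×10²⁰ / 1.997×10¹¹) = √(6.645×10⁸) = 25780 m/s.
That is 25.78 km/s.

v ≈ 25.8 km/s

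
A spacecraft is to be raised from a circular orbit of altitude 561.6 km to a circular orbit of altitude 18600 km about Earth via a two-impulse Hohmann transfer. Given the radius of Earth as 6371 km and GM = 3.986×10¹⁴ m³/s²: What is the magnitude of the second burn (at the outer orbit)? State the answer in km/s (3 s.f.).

Δv ≈ 1.36 km/s

r₁ = 6371 + 561.6 = 6932.6 km = 6.9326×10⁶ m.
r₂ = 6371 + 18600 = 24971 km = 2.4971×10⁷ m.
Transfer ellipse a_t = (r₁ + r₂)/2 = 1.595×10⁷ m.
At r₁: circular v_c1 = √(μ/r₁) = 7583 m/s; transfer-perigee v_p = √[μ(2/r₁ − 1/a_t)] = 9487 m/s.
At r₂: circular v_c2 = √(μ/r₂) = 3995 m/s; transfer-apogee v_a = √[μ(2/r₂ − 1/a_t)] = 2634 m/s.
Δv₂ = v_c2 − v_a = 1361 m/s.
= 1.361 km/s.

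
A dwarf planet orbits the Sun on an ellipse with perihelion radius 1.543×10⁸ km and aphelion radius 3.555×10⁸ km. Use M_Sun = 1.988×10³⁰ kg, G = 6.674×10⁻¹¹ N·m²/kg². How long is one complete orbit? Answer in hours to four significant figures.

μ = GM = 6.674×10⁻¹¹ × 1.988×10³⁰ = 1.327×10²⁰ m³/s².
Semi-major axis a = (r_p + r_a)/2 = (1.5430×10⁸ + 3.5550×10⁸)/2 = 2.5490×10⁸ km = 2.549×10¹¹ m.
By Kepler's third law T = 2π√(a³/μ) = 2π × 1.117×10⁷ = 7.020×10⁷ s.
= 19500 hours.

T ≈ 19500 hours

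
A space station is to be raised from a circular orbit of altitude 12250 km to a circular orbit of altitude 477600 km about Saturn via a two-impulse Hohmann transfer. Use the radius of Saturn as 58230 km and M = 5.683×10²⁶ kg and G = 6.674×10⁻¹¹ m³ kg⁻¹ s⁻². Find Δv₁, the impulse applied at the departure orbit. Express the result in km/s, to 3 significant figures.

Δv ≈ 7.64 km/s

μ = GM = 6.674×10⁻¹¹ × 5.683×10²⁶ = 3.793×10¹⁶ m³/s².
r₁ = 58230 + 12250 = 70480 km = 7.0480×10⁷ m.
r₂ = 58230 + 477600 = 535830 km = 5.3583×10⁸ m.
Transfer ellipse a_t = (r₁ + r₂)/2 = 3.032×10⁸ m.
At r₁: circular v_c1 = √(μ/r₁) = 23200 m/s; transfer-perikrone v_p = √[μ(2/r₁ − 1/a_t)] = 30840 m/s.
Δv₁ = v_p − v_c1 = 7643 m/s.
= 7.643 km/s.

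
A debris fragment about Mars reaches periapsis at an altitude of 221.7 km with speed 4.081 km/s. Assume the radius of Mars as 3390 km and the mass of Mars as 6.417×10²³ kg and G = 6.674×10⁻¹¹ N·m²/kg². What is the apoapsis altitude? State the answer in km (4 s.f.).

apoapsis altitude ≈ 5129 km

μ = GM = 6.674×10⁻¹¹ × 6.417×10²³ = 4.283×10¹³ m³/s².
r_p = 3390 + 221.7 = 3611.7 km = 3.612×10⁶ m.
Specific energy ε = v²/2 − μ/r = -3.531×10⁶ J/kg, so a = −μ/(2ε) = 6.065×10⁶ m.
The apsides satisfy r_p + r_a = 2a, so the apoapsis radius is 2a − r_p = 8.519×10⁶ m = 8518.6 km.
Apoapsis altitude = 8518.6 − 3390 = 5128.6 km.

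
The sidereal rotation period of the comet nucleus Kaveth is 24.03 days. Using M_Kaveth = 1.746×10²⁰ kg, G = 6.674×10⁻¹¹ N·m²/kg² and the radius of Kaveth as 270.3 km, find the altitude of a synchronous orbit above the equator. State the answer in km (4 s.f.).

h_sync ≈ 10570 km

μ = GM = 6.674×10⁻¹¹ × 1.746×10²⁰ = 1.165×10¹⁰ m³/s².
T = 24.03 days = 2.076×10⁶ s.
A synchronous orbit has period T, so by Kepler's third law a = (μT²/4π²)^(1/3).
μT²/4π² = 1.165×10¹⁰ × (2.076×10⁶)² / 39.48 = 1.272×10²¹ m³.
a = 1.084×10⁷ m = 10836 km.
Altitude h = a − R = 10836 − 270.3 = 10566 km.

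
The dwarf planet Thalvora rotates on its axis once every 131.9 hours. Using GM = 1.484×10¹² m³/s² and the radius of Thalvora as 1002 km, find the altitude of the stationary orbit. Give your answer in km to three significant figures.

h_sync ≈ 19400 km

T = 131.9 hours = 4.748×10⁵ s.
A synchronous orbit has period T, so by Kepler's third law a = (μT²/4π²)^(1/3).
μT²/4π² = 1.484×10¹² × (4.748×10⁵)² / 39.48 = 8.476×10²¹ m³.
a = 2.039×10⁷ m = 20389 km.
Altitude h = a − R = 20389 − 1002 = 19387 km.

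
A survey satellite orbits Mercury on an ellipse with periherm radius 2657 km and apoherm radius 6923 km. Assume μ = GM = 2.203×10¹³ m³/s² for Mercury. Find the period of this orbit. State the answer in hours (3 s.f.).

Semi-major axis a = (r_p + r_a)/2 = (2657.0 + 6923.0)/2 = 4790.0 km = 4.790×10⁶ m.
By Kepler's third law T = 2π√(a³/μ) = 2π × 2.234×10³ = 1.403×10⁴ s.
= 3.898 hours.

T ≈ 3.90 hours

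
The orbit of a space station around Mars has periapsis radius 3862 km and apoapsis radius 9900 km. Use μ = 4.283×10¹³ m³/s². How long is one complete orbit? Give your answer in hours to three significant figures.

Semi-major axis a = (r_p + r_a)/2 = (3862.0 + 9900.0)/2 = 6881.0 km = 6.881×10⁶ m.
By Kepler's third law T = 2π√(a³/μ) = 2π × 2.758×10³ = 1.733×10⁴ s.
= 4.814 hours.

T ≈ 4.81 hours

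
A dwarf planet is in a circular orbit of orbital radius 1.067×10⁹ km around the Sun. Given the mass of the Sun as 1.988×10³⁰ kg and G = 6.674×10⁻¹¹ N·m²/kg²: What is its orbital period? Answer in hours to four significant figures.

μ = GM = 6.674×10⁻¹¹ × 1.988×10³⁰ = 1.327×10²⁰ m³/s².
r = 1.067×10⁹ km = 1.067×10¹² m.
Kepler's third law: T = 2π√(r³/μ) = 2π√((1.067×10¹²)³ / 1.327×10²⁰).
r³/μ = 9.156×10¹⁵ s², so T = 2π × 9.569×10⁷ = 6.012×10⁸ s.
Converting: 6.012×10⁸ s ÷ 3600 = 1.670×10⁵ hours.

T ≈ 167000 hours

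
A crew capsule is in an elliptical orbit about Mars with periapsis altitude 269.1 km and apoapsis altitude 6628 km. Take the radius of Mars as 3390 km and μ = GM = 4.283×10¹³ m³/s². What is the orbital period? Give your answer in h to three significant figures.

T ≈ 4.77 h

r_p = 3390 + 269.1 = 3659.1 km = 3.6591×10⁶ m.
r_a = 3390 + 6628 = 10018 km = 1.0018×10⁷ m.
Semi-major axis a = (r_p + r_a)/2 = (3659.1 + 10018)/2 = 6838.6 km = 6.839×10⁶ m.
By Kepler's third law T = 2π√(a³/μ) = 2π × 2.733×10³ = 1.717×10⁴ s.
= 4.769 h.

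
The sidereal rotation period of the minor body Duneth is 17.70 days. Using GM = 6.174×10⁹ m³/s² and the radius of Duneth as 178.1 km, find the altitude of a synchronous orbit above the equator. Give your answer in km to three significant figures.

T = 17.70 days = 1.529×10⁶ s.
A synchronous orbit has period T, so by Kepler's third law a = (μT²/4π²)^(1/3).
μT²/4π² = 6.174×10⁹ × (1.529×10⁶)² / 39.48 = 3.657×10²⁰ m³.
a = 7.151×10⁶ m = 7151.4 km.
Altitude h = a − R = 7151.4 − 178.1 = 6973.3 km.

h_sync ≈ 6970 km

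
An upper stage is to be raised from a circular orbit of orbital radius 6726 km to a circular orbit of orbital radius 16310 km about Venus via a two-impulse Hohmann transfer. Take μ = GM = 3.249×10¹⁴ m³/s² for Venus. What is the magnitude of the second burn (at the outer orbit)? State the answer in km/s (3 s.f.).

r₁ = 6726 km = 6.726×10⁶ m.
r₂ = 16310 km = 1.631×10⁷ m.
Transfer ellipse a_t = (r₁ + r₂)/2 = 1.152×10⁷ m.
At r₁: circular v_c1 = √(μ/r₁) = 6950 m/s; transfer-periapsis v_p = √[μ(2/r₁ − 1/a_t)] = 8271 m/s.
At r₂: circular v_c2 = √(μ/r₂) = 4463 m/s; transfer-apoapsis v_a = √[μ(2/r₂ − 1/a_t)] = 3411 m/s.
Δv₂ = v_c2 − v_a = 1053 m/s.
= 1.053 km/s.

Δv ≈ 1.05 km/s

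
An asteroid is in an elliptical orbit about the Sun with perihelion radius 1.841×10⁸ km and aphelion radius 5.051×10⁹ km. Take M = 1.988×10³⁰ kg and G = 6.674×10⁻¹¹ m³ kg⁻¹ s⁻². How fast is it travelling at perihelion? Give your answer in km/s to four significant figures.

v ≈ 37.29 km/s

μ = GM = 6.674×10⁻¹¹ × 1.988×10³⁰ = 1.327×10²⁰ m³/s².
Semi-major axis a = (r_p + r_a)/2 = 2.6176×10⁹ km = 2.618×10¹² m.
Vis-viva: v² = μ(2/r − 1/a) = 1.327×10²⁰ × (1.086×10⁻¹¹ − 3.820×10⁻¹³) = 1.391×10⁹ m²/s².
v = 37290 m/s = 37.29 km/s.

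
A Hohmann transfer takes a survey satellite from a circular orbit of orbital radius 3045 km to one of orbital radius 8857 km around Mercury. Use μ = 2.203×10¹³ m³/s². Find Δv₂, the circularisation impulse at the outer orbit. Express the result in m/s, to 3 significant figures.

r₁ = 3045 km = 3.045×10⁶ m.
r₂ = 8857 km = 8.857×10⁶ m.
Transfer ellipse a_t = (r₁ + r₂)/2 = 5.951×10⁶ m.
At r₁: circular v_c1 = √(μ/r₁) = 2690 m/s; transfer-periherm v_p = √[μ(2/r₁ − 1/a_t)] = 3281 m/s.
At r₂: circular v_c2 = √(μ/r₂) = 1577 m/s; transfer-apoherm v_a = √[μ(2/r₂ − 1/a_t)] = 1128 m/s.
Δv₂ = v_c2 − v_a = 449.0 m/s.

Δv ≈ 449 m/s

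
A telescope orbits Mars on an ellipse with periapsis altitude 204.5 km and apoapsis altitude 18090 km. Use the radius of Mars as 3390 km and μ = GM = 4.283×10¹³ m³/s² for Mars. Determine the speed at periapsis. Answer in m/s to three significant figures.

v ≈ 4520 m/s

r_p = 3390 + 204.5 = 3594.5 km = 3.5945×10⁶ m.
r_a = 3390 + 18090 = 21480 km = 2.1480×10⁷ m.
Semi-major axis a = (r_p + r_a)/2 = 12537 km = 1.254×10⁷ m.
Vis-viva: v² = μ(2/r − 1/a) = 4.283×10¹³ × (5.564×10⁻⁷ − 7.976×10⁻⁸) = 2.041×10⁷ m²/s².
v = 4518 m/s.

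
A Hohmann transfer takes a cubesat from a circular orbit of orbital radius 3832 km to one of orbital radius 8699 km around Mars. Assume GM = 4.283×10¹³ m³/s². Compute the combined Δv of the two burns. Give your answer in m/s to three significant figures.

Δv_total ≈ 1080 m/s

r₁ = 3832 km = 3.832×10⁶ m.
r₂ = 8699 km = 8.699×10⁶ m.
Transfer ellipse a_t = (r₁ + r₂)/2 = 6.266×10⁶ m.
At r₁: circular v_c1 = √(μ/r₁) = 3343 m/s; transfer-periapsis v_p = √[μ(2/r₁ − 1/a_t)] = 3939 m/s.
Δv₁ = v_p − v_c1 = 596.1 m/s.
At r₂: circular v_c2 = √(μ/r₂) = 2219 m/s; transfer-apoapsis v_a = √[μ(2/r₂ − 1/a_t)] = 1735 m/s.
Δv₂ = v_c2 − v_a = 483.6 m/s.
Total Δv = Δv₁ + Δv₂ = 1080 m/s.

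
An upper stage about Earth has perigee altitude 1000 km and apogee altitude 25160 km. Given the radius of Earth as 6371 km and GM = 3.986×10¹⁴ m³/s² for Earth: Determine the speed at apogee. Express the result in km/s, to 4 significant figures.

v ≈ 2.189 km/s

r_p = 6371 + 1000 = 7371.0 km = 7.3710×10⁶ m.
r_a = 6371 + 25160 = 31531 km = 3.1531×10⁷ m.
Semi-major axis a = (r_p + r_a)/2 = 19451 km = 1.945×10⁷ m.
Vis-viva: v² = μ(2/r − 1/a) = 3.986×10¹⁴ × (6.343×10⁻⁸ − 5.141×10⁻⁸) = 4.791×10⁶ m²/s².
v = 2189 m/s = 2.189 km/s.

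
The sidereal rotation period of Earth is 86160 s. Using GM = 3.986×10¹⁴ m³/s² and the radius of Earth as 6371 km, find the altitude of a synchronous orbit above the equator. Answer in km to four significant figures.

h_sync ≈ 35790 km

A synchronous orbit has period T, so by Kepler's third law a = (μT²/4π²)^(1/3).
μT²/4π² = 3.986×10¹⁴ × (8.616×10⁴)² / 39.48 = 7.495×10²² m³.
a = 4.216×10⁷ m = 42163 km.
Altitude h = a − R = 42163 − 6371 = 35792 km.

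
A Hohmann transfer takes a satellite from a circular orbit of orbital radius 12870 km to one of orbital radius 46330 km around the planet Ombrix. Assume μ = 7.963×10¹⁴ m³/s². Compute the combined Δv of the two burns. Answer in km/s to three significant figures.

Δv_total ≈ 3.39 km/s

r₁ = 12870 km = 1.287×10⁷ m.
r₂ = 46330 km = 4.633×10⁷ m.
Transfer ellipse a_t = (r₁ + r₂)/2 = 2.960×10⁷ m.
At r₁: circular v_c1 = √(μ/r₁) = 7866 m/s; transfer-periapsis v_p = √[μ(2/r₁ − 1/a_t)] = 9841 m/s.
Δv₁ = v_p − v_c1 = 1975 m/s.
At r₂: circular v_c2 = √(μ/r₂) = 4146 m/s; transfer-apoapsis v_a = √[μ(2/r₂ − 1/a_t)] = 2734 m/s.
Δv₂ = v_c2 − v_a = 1412 m/s.
Total Δv = Δv₁ + Δv₂ = 3387 m/s = 3.387 km/s.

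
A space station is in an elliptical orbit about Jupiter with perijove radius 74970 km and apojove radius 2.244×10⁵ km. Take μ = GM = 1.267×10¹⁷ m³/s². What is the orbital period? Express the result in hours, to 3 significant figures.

T ≈ 8.98 hours

Semi-major axis a = (r_p + r_a)/2 = (74970 + 2.2440×10⁵)/2 = 1.4968×10⁵ km = 1.497×10⁸ m.
By Kepler's third law T = 2π√(a³/μ) = 2π × 5.145×10³ = 3.233×10⁴ s.
= 8.980 hours.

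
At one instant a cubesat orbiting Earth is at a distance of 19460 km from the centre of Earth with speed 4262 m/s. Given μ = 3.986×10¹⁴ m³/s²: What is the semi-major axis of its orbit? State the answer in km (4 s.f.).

a ≈ 17480 km

r = 1.946×10⁷ m.
Vis-viva rearranged: 1/a = 2/r − v²/μ = 1.028×10⁻⁷ − 4.557×10⁻⁸ = 5.720×10⁻⁸ m⁻¹.
a = 1.748×10⁷ m = 17481 km.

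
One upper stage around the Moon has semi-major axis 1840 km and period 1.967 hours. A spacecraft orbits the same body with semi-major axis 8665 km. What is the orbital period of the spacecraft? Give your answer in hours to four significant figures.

T₂ ≈ 20.10 hours

Kepler's third law: T² ∝ a³, so T₂ = T₁ (a₂/a₁)^(3/2).
a₂/a₁ = 4.709, (a₂/a₁)^(3/2) = 10.22.
T₂ = 1.967 × 10.22 = 20.10 hours.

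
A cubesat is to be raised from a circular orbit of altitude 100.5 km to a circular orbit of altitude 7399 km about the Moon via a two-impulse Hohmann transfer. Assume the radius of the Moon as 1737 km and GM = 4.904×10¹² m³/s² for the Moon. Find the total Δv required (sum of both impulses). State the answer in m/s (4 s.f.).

r₁ = 1737 + 100.5 = 1837.5 km = 1.8375×10⁶ m.
r₂ = 1737 + 7399 = 9136.0 km = 9.1360×10⁶ m.
Transfer ellipse a_t = (r₁ + r₂)/2 = 5.487×10⁶ m.
At r₁: circular v_c1 = √(μ/r₁) = 1634 m/s; transfer-perilune v_p = √[μ(2/r₁ − 1/a_t)] = 2108 m/s.
Δv₁ = v_p − v_c1 = 474.4 m/s.
At r₂: circular v_c2 = √(μ/r₂) = 732.7 m/s; transfer-apolune v_a = √[μ(2/r₂ − 1/a_t)] = 424.0 m/s.
Δv₂ = v_c2 − v_a = 308.7 m/s.
Total Δv = Δv₁ + Δv₂ = 783.1 m/s.

Δv_total ≈ 783.1 m/s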